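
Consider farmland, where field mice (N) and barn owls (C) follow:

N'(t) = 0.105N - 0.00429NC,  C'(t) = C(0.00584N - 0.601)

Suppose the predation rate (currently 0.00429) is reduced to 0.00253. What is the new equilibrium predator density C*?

C* ≈ 41.5

At the interior fixed point, setting dN/dt = 0 with N > 0 fixes C* = (prey growth rate)/(NC coefficient) — independent of the other coefficients.
With the change, C* = 0.105/0.00253 = 41.5; it rises from 24.5.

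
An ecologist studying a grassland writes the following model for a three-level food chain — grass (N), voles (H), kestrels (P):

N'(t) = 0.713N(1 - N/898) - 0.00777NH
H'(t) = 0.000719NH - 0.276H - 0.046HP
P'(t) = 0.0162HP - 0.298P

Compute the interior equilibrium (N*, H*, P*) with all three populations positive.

From dP/dt = 0: 0.0162H* = 0.298, so H* = 18.4.
From dN/dt = 0: 0.713(1 - N*/898) = 0.00777·18.4, giving N* = 898·(1 - 0.2) = 718.
From dH/dt = 0: 0.000719·718 - 0.276 = 0.046P*, so P* = 0.24/0.046 = 5.22.

N* ≈ 718, H* ≈ 18.4, P* ≈ 5.22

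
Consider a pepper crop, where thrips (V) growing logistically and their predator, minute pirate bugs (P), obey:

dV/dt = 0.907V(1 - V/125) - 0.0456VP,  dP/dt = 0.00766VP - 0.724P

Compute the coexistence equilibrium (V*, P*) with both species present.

V* ≈ 94.5, P* ≈ 4.85

From dP/dt = 0 with P > 0: 0.00766V* = 0.724, so V* = 94.5.
Substitute into dV/dt = 0: 0.907(1 - 94.5/125) = 0.0456P*.
The bracket is 0.244, giving P* = 0.221/0.0456 = 4.85.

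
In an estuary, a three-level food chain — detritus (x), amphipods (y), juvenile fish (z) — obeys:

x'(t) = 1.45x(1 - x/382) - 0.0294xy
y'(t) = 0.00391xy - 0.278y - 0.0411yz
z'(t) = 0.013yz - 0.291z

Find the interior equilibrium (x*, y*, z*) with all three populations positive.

From dz/dt = 0: 0.013y* = 0.291, so y* = 22.4.
From dx/dt = 0: 1.45(1 - x*/382) = 0.0294·22.4, giving x* = 382·(1 - 0.454) = 209.
From dy/dt = 0: 0.00391·209 - 0.278 = 0.0411z*, so z* = 0.538/0.0411 = 13.1.

x* ≈ 209, y* ≈ 22.4, z* ≈ 13.1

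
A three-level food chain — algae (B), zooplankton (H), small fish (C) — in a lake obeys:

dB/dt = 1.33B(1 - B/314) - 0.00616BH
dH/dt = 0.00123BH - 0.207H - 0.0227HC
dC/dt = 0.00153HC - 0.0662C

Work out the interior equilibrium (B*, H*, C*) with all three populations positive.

From dC/dt = 0: 0.00153H* = 0.0662, so H* = 43.3.
From dB/dt = 0: 1.33(1 - B*/314) = 0.00616·43.3, giving B* = 314·(1 - 0.2) = 251.
From dH/dt = 0: 0.00123·251 - 0.207 = 0.0227C*, so C* = 0.102/0.0227 = 4.49.

B* ≈ 251, H* ≈ 43.3, C* ≈ 4.49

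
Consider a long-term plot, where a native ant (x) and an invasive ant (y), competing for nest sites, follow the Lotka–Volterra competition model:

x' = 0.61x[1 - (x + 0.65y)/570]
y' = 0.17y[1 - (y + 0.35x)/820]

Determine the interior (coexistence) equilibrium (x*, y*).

Setting both brackets to zero gives the nullclines x + 0.65y = 570 and 0.35x + y = 820.
Substituting y = 820 - 0.35x into the first: x(1 - 0.65·0.35) = 570 - 0.65·820.
So x* = 37/0.772 = 47.9, and then y* = 820 - 0.35·47.9 = 803.

x* ≈ 47.9, y* ≈ 803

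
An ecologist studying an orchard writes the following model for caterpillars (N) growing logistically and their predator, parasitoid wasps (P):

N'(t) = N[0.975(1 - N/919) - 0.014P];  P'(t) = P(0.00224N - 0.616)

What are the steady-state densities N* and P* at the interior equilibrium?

N* ≈ 275, P* ≈ 48.8

From dP/dt = 0 with P > 0: 0.00224N* = 0.616, so N* = 275.
Substitute into dN/dt = 0: 0.975(1 - 275/919) = 0.014P*.
The bracket is 0.701, giving P* = 0.683/0.014 = 48.8.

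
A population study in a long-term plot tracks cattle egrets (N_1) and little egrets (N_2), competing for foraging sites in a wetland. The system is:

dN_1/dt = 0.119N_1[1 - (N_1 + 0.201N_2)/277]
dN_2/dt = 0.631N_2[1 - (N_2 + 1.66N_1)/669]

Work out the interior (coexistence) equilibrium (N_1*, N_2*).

N_1* ≈ 214, N_2* ≈ 314

Setting both brackets to zero gives the nullclines N_1 + 0.201N_2 = 277 and 1.66N_1 + N_2 = 669.
Substituting N_2 = 669 - 1.66N_1 into the first: N_1(1 - 0.201·1.66) = 277 - 0.201·669.
So N_1* = 143/0.666 = 214, and then N_2* = 669 - 1.66·214 = 314.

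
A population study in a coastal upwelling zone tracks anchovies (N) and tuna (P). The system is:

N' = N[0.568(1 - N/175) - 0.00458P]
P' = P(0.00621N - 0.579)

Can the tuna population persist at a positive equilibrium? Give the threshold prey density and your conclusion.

The predator equation gives dP/dt > 0 only when N > 0.579/0.00621 = 93.2.
Without the predator, N → K = 175. Since 175 > 93.2, the predator can invade and persist.

Threshold N = 93.2; K > 93.2, so yes, the predator persists.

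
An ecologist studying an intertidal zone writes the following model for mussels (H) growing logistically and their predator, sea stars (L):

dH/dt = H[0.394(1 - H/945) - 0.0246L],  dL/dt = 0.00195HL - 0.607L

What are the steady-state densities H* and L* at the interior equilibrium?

From dL/dt = 0 with L > 0: 0.00195H* = 0.607, so H* = 311.
Substitute into dH/dt = 0: 0.394(1 - 311/945) = 0.0246L*.
The bracket is 0.671, giving L* = 0.264/0.0246 = 10.7.

H* ≈ 311, L* ≈ 10.7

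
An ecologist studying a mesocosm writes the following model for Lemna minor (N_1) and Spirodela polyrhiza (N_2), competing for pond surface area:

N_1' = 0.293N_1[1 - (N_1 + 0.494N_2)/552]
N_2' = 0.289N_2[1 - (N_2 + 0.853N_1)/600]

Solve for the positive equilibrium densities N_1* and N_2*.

N_1* ≈ 442, N_2* ≈ 223

Setting both brackets to zero gives the nullclines N_1 + 0.494N_2 = 552 and 0.853N_1 + N_2 = 600.
Substituting N_2 = 600 - 0.853N_1 into the first: N_1(1 - 0.494·0.853) = 552 - 0.494·600.
So N_1* = 256/0.579 = 442, and then N_2* = 600 - 0.853·442 = 223.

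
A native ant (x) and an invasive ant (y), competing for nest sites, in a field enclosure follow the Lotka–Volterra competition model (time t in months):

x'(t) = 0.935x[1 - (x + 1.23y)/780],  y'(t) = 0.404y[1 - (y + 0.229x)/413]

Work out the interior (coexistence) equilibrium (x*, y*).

Setting both brackets to zero gives the nullclines x + 1.23y = 780 and 0.229x + y = 413.
Substituting y = 413 - 0.229x into the first: x(1 - 1.23·0.229) = 780 - 1.23·413.
So x* = 272/0.718 = 379, and then y* = 413 - 0.229·379 = 326.

x* ≈ 379, y* ≈ 326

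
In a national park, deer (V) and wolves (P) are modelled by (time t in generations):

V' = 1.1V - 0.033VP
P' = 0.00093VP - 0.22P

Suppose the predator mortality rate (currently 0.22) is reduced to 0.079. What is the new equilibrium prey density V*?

At the interior fixed point, setting dP/dt = 0 with P > 0 fixes V* = (predator death rate)/(VP coefficient) — independent of the other coefficients.
With the change, V* = 0.079/0.00093 = 84.9; it falls from 237.

V* ≈ 84.9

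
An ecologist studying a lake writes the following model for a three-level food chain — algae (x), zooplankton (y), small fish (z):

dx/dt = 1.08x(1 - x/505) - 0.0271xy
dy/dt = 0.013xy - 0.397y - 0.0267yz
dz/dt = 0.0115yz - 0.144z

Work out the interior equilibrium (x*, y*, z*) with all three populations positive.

x* ≈ 346, y* ≈ 12.5, z* ≈ 154

From dz/dt = 0: 0.0115y* = 0.144, so y* = 12.5.
From dx/dt = 0: 1.08(1 - x*/505) = 0.0271·12.5, giving x* = 505·(1 - 0.314) = 346.
From dy/dt = 0: 0.013·346 - 0.397 = 0.0267z*, so z* = 4.11/0.0267 = 154.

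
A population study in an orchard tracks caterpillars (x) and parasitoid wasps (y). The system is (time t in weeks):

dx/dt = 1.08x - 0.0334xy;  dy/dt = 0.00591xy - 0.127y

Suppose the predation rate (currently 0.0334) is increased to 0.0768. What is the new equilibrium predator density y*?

At the interior fixed point, setting dx/dt = 0 with x > 0 fixes y* = (prey growth rate)/(xy coefficient) — independent of the other coefficients.
With the change, y* = 1.08/0.0768 = 14.1; it falls from 32.3.

y* ≈ 14.1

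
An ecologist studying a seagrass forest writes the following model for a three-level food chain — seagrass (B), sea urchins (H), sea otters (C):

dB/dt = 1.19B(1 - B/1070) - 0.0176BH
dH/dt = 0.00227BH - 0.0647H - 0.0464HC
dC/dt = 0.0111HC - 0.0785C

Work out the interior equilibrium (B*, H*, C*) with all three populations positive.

From dC/dt = 0: 0.0111H* = 0.0785, so H* = 7.07.
From dB/dt = 0: 1.19(1 - B*/1070) = 0.0176·7.07, giving B* = 1070·(1 - 0.105) = 958.
From dH/dt = 0: 0.00227·958 - 0.0647 = 0.0464C*, so C* = 2.11/0.0464 = 45.5.

B* ≈ 958, H* ≈ 7.07, C* ≈ 45.5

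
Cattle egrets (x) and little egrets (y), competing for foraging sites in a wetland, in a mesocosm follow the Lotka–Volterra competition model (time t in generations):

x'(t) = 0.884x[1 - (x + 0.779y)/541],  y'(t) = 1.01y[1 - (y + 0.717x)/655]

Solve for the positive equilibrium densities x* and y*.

Setting both brackets to zero gives the nullclines x + 0.779y = 541 and 0.717x + y = 655.
Substituting y = 655 - 0.717x into the first: x(1 - 0.779·0.717) = 541 - 0.779·655.
So x* = 30.8/0.441 = 69.7, and then y* = 655 - 0.717·69.7 = 605.

x* ≈ 69.7, y* ≈ 605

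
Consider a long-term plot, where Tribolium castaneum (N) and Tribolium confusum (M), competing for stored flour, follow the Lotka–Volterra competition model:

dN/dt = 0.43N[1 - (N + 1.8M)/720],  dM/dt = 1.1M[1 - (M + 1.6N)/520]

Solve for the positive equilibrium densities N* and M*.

N* ≈ 115, M* ≈ 336

Setting both brackets to zero gives the nullclines N + 1.8M = 720 and 1.6N + M = 520.
Substituting M = 520 - 1.6N into the first: N(1 - 1.8·1.6) = 720 - 1.8·520.
So N* = -216/-1.88 = 115, and then M* = 520 - 1.6·115 = 336.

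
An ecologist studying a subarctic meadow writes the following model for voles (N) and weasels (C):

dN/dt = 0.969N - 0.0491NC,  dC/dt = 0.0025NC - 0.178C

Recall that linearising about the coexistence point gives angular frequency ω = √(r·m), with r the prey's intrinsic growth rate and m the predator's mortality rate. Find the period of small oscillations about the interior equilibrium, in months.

T ≈ 15.1 months

Here r = 0.969 and m = 0.178, so r·m = 0.172.
ω = √0.172 = 0.415 per month, hence T = 2π/ω ≈ 15.1 months.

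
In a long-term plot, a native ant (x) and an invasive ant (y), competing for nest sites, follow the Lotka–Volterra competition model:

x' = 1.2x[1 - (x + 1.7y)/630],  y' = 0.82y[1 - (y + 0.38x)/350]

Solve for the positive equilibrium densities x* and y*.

x* ≈ 98.9, y* ≈ 312

Setting both brackets to zero gives the nullclines x + 1.7y = 630 and 0.38x + y = 350.
Substituting y = 350 - 0.38x into the first: x(1 - 1.7·0.38) = 630 - 1.7·350.
So x* = 35/0.354 = 98.9, and then y* = 350 - 0.38·98.9 = 312.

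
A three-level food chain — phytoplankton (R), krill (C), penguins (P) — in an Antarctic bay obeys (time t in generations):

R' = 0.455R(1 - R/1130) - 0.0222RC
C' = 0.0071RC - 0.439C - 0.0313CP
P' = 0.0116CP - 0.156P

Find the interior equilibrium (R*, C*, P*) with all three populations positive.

From dP/dt = 0: 0.0116C* = 0.156, so C* = 13.4.
From dR/dt = 0: 0.455(1 - R*/1130) = 0.0222·13.4, giving R* = 1130·(1 - 0.656) = 389.
From dC/dt = 0: 0.0071·389 - 0.439 = 0.0313P*, so P* = 2.32/0.0313 = 74.1.

R* ≈ 389, C* ≈ 13.4, P* ≈ 74.1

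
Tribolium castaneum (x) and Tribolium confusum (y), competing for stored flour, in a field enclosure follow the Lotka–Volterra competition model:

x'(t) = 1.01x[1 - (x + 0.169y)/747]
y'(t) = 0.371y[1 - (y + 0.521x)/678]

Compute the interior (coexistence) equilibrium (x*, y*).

Setting both brackets to zero gives the nullclines x + 0.169y = 747 and 0.521x + y = 678.
Substituting y = 678 - 0.521x into the first: x(1 - 0.169·0.521) = 747 - 0.169·678.
So x* = 632/0.912 = 693, and then y* = 678 - 0.521·693 = 317.

x* ≈ 693, y* ≈ 317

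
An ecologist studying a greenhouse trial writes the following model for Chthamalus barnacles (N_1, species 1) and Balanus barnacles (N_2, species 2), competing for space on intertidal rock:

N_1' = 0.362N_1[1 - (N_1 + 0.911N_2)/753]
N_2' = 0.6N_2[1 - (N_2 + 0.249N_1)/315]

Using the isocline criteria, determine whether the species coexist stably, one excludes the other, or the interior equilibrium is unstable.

stable coexistence

Compare the nullcline intercepts: K1/α12 = 753/0.911 = 827 > K2 = 315; K2/α21 = 315/0.249 = 1270 > K1 = 753.
Since both inequalities hold, each species can invade when rare, so the interior equilibrium is stable.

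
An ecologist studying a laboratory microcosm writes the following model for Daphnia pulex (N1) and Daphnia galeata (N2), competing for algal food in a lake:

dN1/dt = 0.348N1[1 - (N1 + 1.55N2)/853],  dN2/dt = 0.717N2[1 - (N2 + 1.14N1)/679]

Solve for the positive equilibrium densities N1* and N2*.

Setting both brackets to zero gives the nullclines N1 + 1.55N2 = 853 and 1.14N1 + N2 = 679.
Substituting N2 = 679 - 1.14N1 into the first: N1(1 - 1.55·1.14) = 853 - 1.55·679.
So N1* = -199/-0.767 = 260, and then N2* = 679 - 1.14·260 = 383.

N1* ≈ 260, N2* ≈ 383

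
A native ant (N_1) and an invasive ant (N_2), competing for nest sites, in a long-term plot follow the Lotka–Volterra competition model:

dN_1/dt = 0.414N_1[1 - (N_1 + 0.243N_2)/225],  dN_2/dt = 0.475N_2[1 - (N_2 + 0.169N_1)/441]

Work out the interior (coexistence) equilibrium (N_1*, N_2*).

Setting both brackets to zero gives the nullclines N_1 + 0.243N_2 = 225 and 0.169N_1 + N_2 = 441.
Substituting N_2 = 441 - 0.169N_1 into the first: N_1(1 - 0.243·0.169) = 225 - 0.243·441.
So N_1* = 118/0.959 = 123, and then N_2* = 441 - 0.169·123 = 420.

N_1* ≈ 123, N_2* ≈ 420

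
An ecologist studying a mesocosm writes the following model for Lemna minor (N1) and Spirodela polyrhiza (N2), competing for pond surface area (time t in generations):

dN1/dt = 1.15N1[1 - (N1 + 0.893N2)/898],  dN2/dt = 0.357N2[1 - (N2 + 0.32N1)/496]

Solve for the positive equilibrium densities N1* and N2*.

N1* ≈ 637, N2* ≈ 292

Setting both brackets to zero gives the nullclines N1 + 0.893N2 = 898 and 0.32N1 + N2 = 496.
Substituting N2 = 496 - 0.32N1 into the first: N1(1 - 0.893·0.32) = 898 - 0.893·496.
So N1* = 455/0.714 = 637, and then N2* = 496 - 0.32·637 = 292.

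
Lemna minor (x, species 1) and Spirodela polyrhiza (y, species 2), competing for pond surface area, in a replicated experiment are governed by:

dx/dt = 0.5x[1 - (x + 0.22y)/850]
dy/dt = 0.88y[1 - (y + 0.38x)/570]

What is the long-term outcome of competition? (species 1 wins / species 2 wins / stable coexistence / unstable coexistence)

Compare the nullcline intercepts: K1/α12 = 850/0.22 = 3860 > K2 = 570; K2/α21 = 570/0.38 = 1500 > K1 = 850.
Since both inequalities hold, each species can invade when rare, so the interior equilibrium is stable.

stable coexistence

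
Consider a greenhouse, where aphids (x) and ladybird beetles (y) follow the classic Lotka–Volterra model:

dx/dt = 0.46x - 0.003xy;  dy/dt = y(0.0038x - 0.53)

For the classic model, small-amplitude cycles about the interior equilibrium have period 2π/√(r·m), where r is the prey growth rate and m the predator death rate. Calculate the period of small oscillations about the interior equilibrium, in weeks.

T ≈ 12.7 weeks

Here r = 0.46 and m = 0.53, so r·m = 0.244.
ω = √0.244 = 0.494 per week, hence T = 2π/ω ≈ 12.7 weeks.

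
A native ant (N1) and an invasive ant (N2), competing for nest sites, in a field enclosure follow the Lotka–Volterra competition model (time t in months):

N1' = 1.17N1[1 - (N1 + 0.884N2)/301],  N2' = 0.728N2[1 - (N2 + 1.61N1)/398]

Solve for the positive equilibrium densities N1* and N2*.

N1* ≈ 120, N2* ≈ 205

Setting both brackets to zero gives the nullclines N1 + 0.884N2 = 301 and 1.61N1 + N2 = 398.
Substituting N2 = 398 - 1.61N1 into the first: N1(1 - 0.884·1.61) = 301 - 0.884·398.
So N1* = -50.8/-0.423 = 120, and then N2* = 398 - 1.61·120 = 205.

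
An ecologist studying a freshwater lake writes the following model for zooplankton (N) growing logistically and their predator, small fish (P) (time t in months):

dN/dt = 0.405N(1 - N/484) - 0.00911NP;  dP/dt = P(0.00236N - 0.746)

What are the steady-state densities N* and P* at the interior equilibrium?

From dP/dt = 0 with P > 0: 0.00236N* = 0.746, so N* = 316.
Substitute into dN/dt = 0: 0.405(1 - 316/484) = 0.00911P*.
The bracket is 0.347, giving P* = 0.14/0.00911 = 15.4.

N* ≈ 316, P* ≈ 15.4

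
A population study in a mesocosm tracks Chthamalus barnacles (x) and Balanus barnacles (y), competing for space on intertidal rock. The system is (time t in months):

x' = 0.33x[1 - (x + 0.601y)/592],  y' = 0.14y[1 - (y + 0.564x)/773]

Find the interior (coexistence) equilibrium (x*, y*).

Setting both brackets to zero gives the nullclines x + 0.601y = 592 and 0.564x + y = 773.
Substituting y = 773 - 0.564x into the first: x(1 - 0.601·0.564) = 592 - 0.601·773.
So x* = 127/0.661 = 193, and then y* = 773 - 0.564·193 = 664.

x* ≈ 193, y* ≈ 664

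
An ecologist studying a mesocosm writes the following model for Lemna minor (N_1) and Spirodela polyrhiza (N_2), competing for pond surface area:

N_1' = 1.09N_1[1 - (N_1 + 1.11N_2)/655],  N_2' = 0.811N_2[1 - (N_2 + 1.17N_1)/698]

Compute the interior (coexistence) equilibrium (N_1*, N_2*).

N_1* ≈ 401, N_2* ≈ 229

Setting both brackets to zero gives the nullclines N_1 + 1.11N_2 = 655 and 1.17N_1 + N_2 = 698.
Substituting N_2 = 698 - 1.17N_1 into the first: N_1(1 - 1.11·1.17) = 655 - 1.11·698.
So N_1* = -120/-0.299 = 401, and then N_2* = 698 - 1.17·401 = 229.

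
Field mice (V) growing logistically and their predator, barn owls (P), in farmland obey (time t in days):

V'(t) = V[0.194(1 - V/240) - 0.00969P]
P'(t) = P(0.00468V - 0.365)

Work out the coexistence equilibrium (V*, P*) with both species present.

From dP/dt = 0 with P > 0: 0.00468V* = 0.365, so V* = 78.
Substitute into dV/dt = 0: 0.194(1 - 78/240) = 0.00969P*.
The bracket is 0.675, giving P* = 0.131/0.00969 = 13.5.

V* ≈ 78, P* ≈ 13.5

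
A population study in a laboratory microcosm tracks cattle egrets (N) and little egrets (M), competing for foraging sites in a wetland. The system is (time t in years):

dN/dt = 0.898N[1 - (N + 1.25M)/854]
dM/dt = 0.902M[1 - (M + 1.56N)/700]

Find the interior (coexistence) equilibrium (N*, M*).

N* ≈ 22.1, M* ≈ 666

Setting both brackets to zero gives the nullclines N + 1.25M = 854 and 1.56N + M = 700.
Substituting M = 700 - 1.56N into the first: N(1 - 1.25·1.56) = 854 - 1.25·700.
So N* = -21/-0.95 = 22.1, and then M* = 700 - 1.56·22.1 = 666.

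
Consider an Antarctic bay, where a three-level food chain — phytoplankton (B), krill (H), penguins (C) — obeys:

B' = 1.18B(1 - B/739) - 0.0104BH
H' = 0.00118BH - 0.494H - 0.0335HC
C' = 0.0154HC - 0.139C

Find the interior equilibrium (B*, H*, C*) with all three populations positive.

B* ≈ 680, H* ≈ 9.03, C* ≈ 9.21

From dC/dt = 0: 0.0154H* = 0.139, so H* = 9.03.
From dB/dt = 0: 1.18(1 - B*/739) = 0.0104·9.03, giving B* = 739·(1 - 0.0796) = 680.
From dH/dt = 0: 0.00118·680 - 0.494 = 0.0335C*, so C* = 0.309/0.0335 = 9.21.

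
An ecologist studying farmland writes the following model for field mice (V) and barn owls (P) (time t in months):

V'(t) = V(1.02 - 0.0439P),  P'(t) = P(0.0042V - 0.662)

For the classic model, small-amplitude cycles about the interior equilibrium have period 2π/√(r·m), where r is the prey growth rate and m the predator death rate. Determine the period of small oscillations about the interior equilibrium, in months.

T ≈ 7.65 months

Here r = 1.02 and m = 0.662, so r·m = 0.675.
ω = √0.675 = 0.822 per month, hence T = 2π/ω ≈ 7.65 months.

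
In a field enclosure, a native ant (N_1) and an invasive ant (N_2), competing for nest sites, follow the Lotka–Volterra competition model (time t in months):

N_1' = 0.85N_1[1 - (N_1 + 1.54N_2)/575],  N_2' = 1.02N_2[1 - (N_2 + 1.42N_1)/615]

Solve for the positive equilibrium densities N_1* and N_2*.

Setting both brackets to zero gives the nullclines N_1 + 1.54N_2 = 575 and 1.42N_1 + N_2 = 615.
Substituting N_2 = 615 - 1.42N_1 into the first: N_1(1 - 1.54·1.42) = 575 - 1.54·615.
So N_1* = -372/-1.19 = 314, and then N_2* = 615 - 1.42·314 = 170.

N_1* ≈ 314, N_2* ≈ 170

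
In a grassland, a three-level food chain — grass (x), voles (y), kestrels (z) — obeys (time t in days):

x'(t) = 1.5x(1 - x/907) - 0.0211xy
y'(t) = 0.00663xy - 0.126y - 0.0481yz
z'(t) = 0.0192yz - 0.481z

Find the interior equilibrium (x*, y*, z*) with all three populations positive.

From dz/dt = 0: 0.0192y* = 0.481, so y* = 25.1.
From dx/dt = 0: 1.5(1 - x*/907) = 0.0211·25.1, giving x* = 907·(1 - 0.352) = 587.
From dy/dt = 0: 0.00663·587 - 0.126 = 0.0481z*, so z* = 3.77/0.0481 = 78.3.

x* ≈ 587, y* ≈ 25.1, z* ≈ 78.3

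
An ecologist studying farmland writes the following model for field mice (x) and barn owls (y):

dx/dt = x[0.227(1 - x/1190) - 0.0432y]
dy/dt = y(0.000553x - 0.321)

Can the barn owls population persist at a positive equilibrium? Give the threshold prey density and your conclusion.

The predator equation gives dy/dt > 0 only when x > 0.321/0.000553 = 580.
Without the predator, x → K = 1190. Since 1190 > 580, the predator can invade and persist.

Threshold x = 580; K > 580, so yes, the predator persists.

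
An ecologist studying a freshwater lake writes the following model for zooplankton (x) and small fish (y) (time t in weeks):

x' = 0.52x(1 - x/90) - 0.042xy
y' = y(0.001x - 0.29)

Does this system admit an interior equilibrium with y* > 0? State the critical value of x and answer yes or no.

The predator equation gives dy/dt > 0 only when x > 0.29/0.001 = 290.
Without the predator, x → K = 90. Since 90 < 290, the predator cannot invade.

Threshold x = 290; K < 290, so no, the predator goes extinct.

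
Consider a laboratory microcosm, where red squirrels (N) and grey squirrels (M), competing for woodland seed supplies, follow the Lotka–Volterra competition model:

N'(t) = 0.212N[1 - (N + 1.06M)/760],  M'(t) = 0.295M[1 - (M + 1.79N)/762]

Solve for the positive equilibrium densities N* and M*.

N* ≈ 53.2, M* ≈ 667

Setting both brackets to zero gives the nullclines N + 1.06M = 760 and 1.79N + M = 762.
Substituting M = 762 - 1.79N into the first: N(1 - 1.06·1.79) = 760 - 1.06·762.
So N* = -47.7/-0.897 = 53.2, and then M* = 762 - 1.79·53.2 = 667.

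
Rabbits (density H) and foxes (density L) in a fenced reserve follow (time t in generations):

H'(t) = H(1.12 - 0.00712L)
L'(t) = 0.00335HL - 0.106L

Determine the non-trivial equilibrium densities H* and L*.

Set dL/dt = 0 with L > 0: 0.00335H - 0.106 = 0, so H* = 0.106/0.00335 = 31.6.
Set dH/dt = 0 with H > 0: 1.12 - 0.00712L = 0, so L* = 1.12/0.00712 = 157.

H* ≈ 31.6, L* ≈ 157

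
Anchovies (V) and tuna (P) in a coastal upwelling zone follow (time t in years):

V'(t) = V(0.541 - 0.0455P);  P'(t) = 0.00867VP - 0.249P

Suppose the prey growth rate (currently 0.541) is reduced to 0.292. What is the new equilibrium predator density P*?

At the interior fixed point, setting dV/dt = 0 with V > 0 fixes P* = (prey growth rate)/(VP coefficient) — independent of the other coefficients.
With the change, P* = 0.292/0.0455 = 6.42; it falls from 11.9.

P* ≈ 6.42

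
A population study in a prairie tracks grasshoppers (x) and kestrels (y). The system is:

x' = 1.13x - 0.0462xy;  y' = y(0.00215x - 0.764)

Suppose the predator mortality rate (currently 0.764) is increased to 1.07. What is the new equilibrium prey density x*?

x* ≈ 498

At the interior fixed point, setting dy/dt = 0 with y > 0 fixes x* = (predator death rate)/(xy coefficient) — independent of the other coefficients.
With the change, x* = 1.07/0.00215 = 498; it rises from 355.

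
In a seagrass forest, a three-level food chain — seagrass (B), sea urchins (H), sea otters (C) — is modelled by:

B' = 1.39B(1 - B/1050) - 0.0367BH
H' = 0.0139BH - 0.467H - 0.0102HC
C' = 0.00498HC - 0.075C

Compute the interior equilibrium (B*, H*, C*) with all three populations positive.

From dC/dt = 0: 0.00498H* = 0.075, so H* = 15.1.
From dB/dt = 0: 1.39(1 - B*/1050) = 0.0367·15.1, giving B* = 1050·(1 - 0.398) = 632.
From dH/dt = 0: 0.0139·632 - 0.467 = 0.0102C*, so C* = 8.32/0.0102 = 816.

B* ≈ 632, H* ≈ 15.1, C* ≈ 816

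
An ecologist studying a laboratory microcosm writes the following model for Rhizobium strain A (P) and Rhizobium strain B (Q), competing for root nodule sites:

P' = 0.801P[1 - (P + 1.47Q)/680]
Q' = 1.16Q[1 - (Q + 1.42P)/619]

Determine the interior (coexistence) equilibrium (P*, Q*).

Setting both brackets to zero gives the nullclines P + 1.47Q = 680 and 1.42P + Q = 619.
Substituting Q = 619 - 1.42P into the first: P(1 - 1.47·1.42) = 680 - 1.47·619.
So P* = -230/-1.09 = 211, and then Q* = 619 - 1.42·211 = 319.

P* ≈ 211, Q* ≈ 319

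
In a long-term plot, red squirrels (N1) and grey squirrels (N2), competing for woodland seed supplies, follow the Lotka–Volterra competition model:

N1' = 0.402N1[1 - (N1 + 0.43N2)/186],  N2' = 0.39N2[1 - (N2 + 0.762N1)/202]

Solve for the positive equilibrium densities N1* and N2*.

Setting both brackets to zero gives the nullclines N1 + 0.43N2 = 186 and 0.762N1 + N2 = 202.
Substituting N2 = 202 - 0.762N1 into the first: N1(1 - 0.43·0.762) = 186 - 0.43·202.
So N1* = 99.1/0.672 = 147, and then N2* = 202 - 0.762·147 = 89.6.

N1* ≈ 147, N2* ≈ 89.6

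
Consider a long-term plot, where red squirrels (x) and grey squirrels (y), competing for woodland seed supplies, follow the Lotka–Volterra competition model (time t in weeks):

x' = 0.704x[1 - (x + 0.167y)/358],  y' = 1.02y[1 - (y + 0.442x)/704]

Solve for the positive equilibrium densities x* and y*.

x* ≈ 260, y* ≈ 589

Setting both brackets to zero gives the nullclines x + 0.167y = 358 and 0.442x + y = 704.
Substituting y = 704 - 0.442x into the first: x(1 - 0.167·0.442) = 358 - 0.167·704.
So x* = 240/0.926 = 260, and then y* = 704 - 0.442·260 = 589.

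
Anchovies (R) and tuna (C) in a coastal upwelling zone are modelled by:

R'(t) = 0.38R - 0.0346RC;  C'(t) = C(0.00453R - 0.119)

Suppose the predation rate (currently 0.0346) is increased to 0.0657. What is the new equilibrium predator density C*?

At the interior fixed point, setting dR/dt = 0 with R > 0 fixes C* = (prey growth rate)/(RC coefficient) — independent of the other coefficients.
With the change, C* = 0.38/0.0657 = 5.78; it falls from 11.

C* ≈ 5.78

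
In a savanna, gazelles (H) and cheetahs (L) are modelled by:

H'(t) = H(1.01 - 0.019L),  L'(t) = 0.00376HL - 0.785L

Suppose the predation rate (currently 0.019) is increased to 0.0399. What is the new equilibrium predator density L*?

L* ≈ 25.3

At the interior fixed point, setting dH/dt = 0 with H > 0 fixes L* = (prey growth rate)/(HL coefficient) — independent of the other coefficients.
With the change, L* = 1.01/0.0399 = 25.3; it falls from 53.2.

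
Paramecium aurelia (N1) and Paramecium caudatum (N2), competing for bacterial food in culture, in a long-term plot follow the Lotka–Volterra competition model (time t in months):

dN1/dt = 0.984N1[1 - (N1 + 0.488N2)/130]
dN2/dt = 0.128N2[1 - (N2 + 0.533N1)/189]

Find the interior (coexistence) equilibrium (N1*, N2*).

Setting both brackets to zero gives the nullclines N1 + 0.488N2 = 130 and 0.533N1 + N2 = 189.
Substituting N2 = 189 - 0.533N1 into the first: N1(1 - 0.488·0.533) = 130 - 0.488·189.
So N1* = 37.8/0.74 = 51, and then N2* = 189 - 0.533·51 = 162.

N1* ≈ 51, N2* ≈ 162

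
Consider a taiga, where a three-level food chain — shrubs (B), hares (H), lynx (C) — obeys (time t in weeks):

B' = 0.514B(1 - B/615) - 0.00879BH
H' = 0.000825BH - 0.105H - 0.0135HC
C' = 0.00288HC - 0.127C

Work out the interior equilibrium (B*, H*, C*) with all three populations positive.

B* ≈ 151, H* ≈ 44.1, C* ≈ 1.46

From dC/dt = 0: 0.00288H* = 0.127, so H* = 44.1.
From dB/dt = 0: 0.514(1 - B*/615) = 0.00879·44.1, giving B* = 615·(1 - 0.754) = 151.
From dH/dt = 0: 0.000825·151 - 0.105 = 0.0135C*, so C* = 0.0198/0.0135 = 1.46.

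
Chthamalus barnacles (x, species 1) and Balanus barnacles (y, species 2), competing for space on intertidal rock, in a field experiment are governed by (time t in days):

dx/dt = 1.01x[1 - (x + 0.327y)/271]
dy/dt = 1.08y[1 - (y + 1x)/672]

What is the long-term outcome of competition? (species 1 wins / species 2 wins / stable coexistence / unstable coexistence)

stable coexistence

Compare the nullcline intercepts: K1/α12 = 271/0.327 = 829 > K2 = 672; K2/α21 = 672/1 = 672 > K1 = 271.
Since both inequalities hold, each species can invade when rare, so the interior equilibrium is stable.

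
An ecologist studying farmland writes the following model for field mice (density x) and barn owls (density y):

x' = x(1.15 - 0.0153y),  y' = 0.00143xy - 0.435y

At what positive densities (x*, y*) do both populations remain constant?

x* ≈ 304, y* ≈ 75.2

Set dy/dt = 0 with y > 0: 0.00143x - 0.435 = 0, so x* = 0.435/0.00143 = 304.
Set dx/dt = 0 with x > 0: 1.15 - 0.0153y = 0, so y* = 1.15/0.0153 = 75.2.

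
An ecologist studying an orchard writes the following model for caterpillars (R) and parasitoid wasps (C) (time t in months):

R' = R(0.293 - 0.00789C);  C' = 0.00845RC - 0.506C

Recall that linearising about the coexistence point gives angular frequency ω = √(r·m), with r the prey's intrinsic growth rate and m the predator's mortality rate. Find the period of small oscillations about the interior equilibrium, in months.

T ≈ 16.3 months

Here r = 0.293 and m = 0.506, so r·m = 0.148.
ω = √0.148 = 0.385 per month, hence T = 2π/ω ≈ 16.3 months.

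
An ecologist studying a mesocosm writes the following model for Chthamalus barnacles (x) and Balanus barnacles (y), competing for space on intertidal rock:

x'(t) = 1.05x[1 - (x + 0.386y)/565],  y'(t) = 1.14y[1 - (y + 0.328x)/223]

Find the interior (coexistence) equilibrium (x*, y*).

Setting both brackets to zero gives the nullclines x + 0.386y = 565 and 0.328x + y = 223.
Substituting y = 223 - 0.328x into the first: x(1 - 0.386·0.328) = 565 - 0.386·223.
So x* = 479/0.873 = 548, and then y* = 223 - 0.328·548 = 43.1.

x* ≈ 548, y* ≈ 43.1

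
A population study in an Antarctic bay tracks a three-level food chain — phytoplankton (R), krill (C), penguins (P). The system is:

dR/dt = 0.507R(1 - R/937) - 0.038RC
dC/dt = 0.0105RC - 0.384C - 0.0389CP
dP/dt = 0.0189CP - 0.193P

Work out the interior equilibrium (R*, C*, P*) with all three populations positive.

From dP/dt = 0: 0.0189C* = 0.193, so C* = 10.2.
From dR/dt = 0: 0.507(1 - R*/937) = 0.038·10.2, giving R* = 937·(1 - 0.765) = 220.
From dC/dt = 0: 0.0105·220 - 0.384 = 0.0389P*, so P* = 1.92/0.0389 = 49.5.

R* ≈ 220, C* ≈ 10.2, P* ≈ 49.5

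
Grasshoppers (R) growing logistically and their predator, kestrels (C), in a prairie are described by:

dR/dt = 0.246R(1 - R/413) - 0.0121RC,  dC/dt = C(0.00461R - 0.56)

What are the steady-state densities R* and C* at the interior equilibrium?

R* ≈ 121, C* ≈ 14.4

From dC/dt = 0 with C > 0: 0.00461R* = 0.56, so R* = 121.
Substitute into dR/dt = 0: 0.246(1 - 121/413) = 0.0121C*.
The bracket is 0.706, giving C* = 0.174/0.0121 = 14.4.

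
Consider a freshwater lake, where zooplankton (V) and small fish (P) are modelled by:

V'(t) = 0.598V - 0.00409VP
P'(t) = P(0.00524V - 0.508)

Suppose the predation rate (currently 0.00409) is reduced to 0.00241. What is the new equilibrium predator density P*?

At the interior fixed point, setting dV/dt = 0 with V > 0 fixes P* = (prey growth rate)/(VP coefficient) — independent of the other coefficients.
With the change, P* = 0.598/0.00241 = 248; it rises from 146.

P* ≈ 248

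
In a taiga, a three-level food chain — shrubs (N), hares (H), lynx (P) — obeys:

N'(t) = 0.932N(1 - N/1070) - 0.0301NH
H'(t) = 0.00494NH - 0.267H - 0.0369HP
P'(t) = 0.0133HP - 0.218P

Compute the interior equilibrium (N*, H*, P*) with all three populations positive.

N* ≈ 504, H* ≈ 16.4, P* ≈ 60.2

From dP/dt = 0: 0.0133H* = 0.218, so H* = 16.4.
From dN/dt = 0: 0.932(1 - N*/1070) = 0.0301·16.4, giving N* = 1070·(1 - 0.529) = 504.
From dH/dt = 0: 0.00494·504 - 0.267 = 0.0369P*, so P* = 2.22/0.0369 = 60.2.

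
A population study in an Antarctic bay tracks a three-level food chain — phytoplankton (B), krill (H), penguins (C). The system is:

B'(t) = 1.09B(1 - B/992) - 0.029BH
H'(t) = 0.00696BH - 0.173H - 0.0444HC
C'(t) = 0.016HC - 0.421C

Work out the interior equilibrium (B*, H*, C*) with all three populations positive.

From dC/dt = 0: 0.016H* = 0.421, so H* = 26.3.
From dB/dt = 0: 1.09(1 - B*/992) = 0.029·26.3, giving B* = 992·(1 - 0.7) = 298.
From dH/dt = 0: 0.00696·298 - 0.173 = 0.0444C*, so C* = 1.9/0.0444 = 42.7.

B* ≈ 298, H* ≈ 26.3, C* ≈ 42.7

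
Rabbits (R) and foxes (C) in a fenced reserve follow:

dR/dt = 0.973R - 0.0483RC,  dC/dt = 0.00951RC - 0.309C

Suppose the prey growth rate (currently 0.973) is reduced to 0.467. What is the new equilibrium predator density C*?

C* ≈ 9.67

At the interior fixed point, setting dR/dt = 0 with R > 0 fixes C* = (prey growth rate)/(RC coefficient) — independent of the other coefficients.
With the change, C* = 0.467/0.0483 = 9.67; it falls from 20.1.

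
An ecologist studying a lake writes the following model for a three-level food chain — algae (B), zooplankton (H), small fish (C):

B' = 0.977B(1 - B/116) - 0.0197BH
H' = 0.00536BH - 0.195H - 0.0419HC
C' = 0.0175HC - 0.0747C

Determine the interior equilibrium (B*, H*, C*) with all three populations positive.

B* ≈ 106, H* ≈ 4.27, C* ≈ 8.91

From dC/dt = 0: 0.0175H* = 0.0747, so H* = 4.27.
From dB/dt = 0: 0.977(1 - B*/116) = 0.0197·4.27, giving B* = 116·(1 - 0.0861) = 106.
From dH/dt = 0: 0.00536·106 - 0.195 = 0.0419C*, so C* = 0.373/0.0419 = 8.91.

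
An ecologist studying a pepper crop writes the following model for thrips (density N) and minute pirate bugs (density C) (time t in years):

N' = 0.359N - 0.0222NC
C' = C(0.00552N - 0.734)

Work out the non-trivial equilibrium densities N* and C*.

N* ≈ 133, C* ≈ 16.2

Set dC/dt = 0 with C > 0: 0.00552N - 0.734 = 0, so N* = 0.734/0.00552 = 133.
Set dN/dt = 0 with N > 0: 0.359 - 0.0222C = 0, so C* = 0.359/0.0222 = 16.2.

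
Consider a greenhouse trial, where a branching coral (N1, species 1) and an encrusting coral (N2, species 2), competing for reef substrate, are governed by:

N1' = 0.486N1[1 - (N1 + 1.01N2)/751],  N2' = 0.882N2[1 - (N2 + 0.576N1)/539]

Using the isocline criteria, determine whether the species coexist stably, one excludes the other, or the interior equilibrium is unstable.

stable coexistence

Compare the nullcline intercepts: K1/α12 = 751/1.01 = 744 > K2 = 539; K2/α21 = 539/0.576 = 936 > K1 = 751.
Since both inequalities hold, each species can invade when rare, so the interior equilibrium is stable.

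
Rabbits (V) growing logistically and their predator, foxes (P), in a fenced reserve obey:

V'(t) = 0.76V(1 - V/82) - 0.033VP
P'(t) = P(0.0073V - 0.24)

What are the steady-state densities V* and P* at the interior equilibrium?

V* ≈ 32.9, P* ≈ 13.8

From dP/dt = 0 with P > 0: 0.0073V* = 0.24, so V* = 32.9.
Substitute into dV/dt = 0: 0.76(1 - 32.9/82) = 0.033P*.
The bracket is 0.599, giving P* = 0.455/0.033 = 13.8.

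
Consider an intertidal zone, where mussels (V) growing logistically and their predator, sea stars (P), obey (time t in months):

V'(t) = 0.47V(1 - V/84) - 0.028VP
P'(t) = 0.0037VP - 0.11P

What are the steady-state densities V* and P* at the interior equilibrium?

V* ≈ 29.7, P* ≈ 10.8

From dP/dt = 0 with P > 0: 0.0037V* = 0.11, so V* = 29.7.
Substitute into dV/dt = 0: 0.47(1 - 29.7/84) = 0.028P*.
The bracket is 0.646, giving P* = 0.304/0.028 = 10.8.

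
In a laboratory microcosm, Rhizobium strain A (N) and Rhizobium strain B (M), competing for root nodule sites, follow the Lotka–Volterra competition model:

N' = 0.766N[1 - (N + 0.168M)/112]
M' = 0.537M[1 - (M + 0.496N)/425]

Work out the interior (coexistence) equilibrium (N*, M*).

Setting both brackets to zero gives the nullclines N + 0.168M = 112 and 0.496N + M = 425.
Substituting M = 425 - 0.496N into the first: N(1 - 0.168·0.496) = 112 - 0.168·425.
So N* = 40.6/0.917 = 44.3, and then M* = 425 - 0.496·44.3 = 403.

N* ≈ 44.3, M* ≈ 403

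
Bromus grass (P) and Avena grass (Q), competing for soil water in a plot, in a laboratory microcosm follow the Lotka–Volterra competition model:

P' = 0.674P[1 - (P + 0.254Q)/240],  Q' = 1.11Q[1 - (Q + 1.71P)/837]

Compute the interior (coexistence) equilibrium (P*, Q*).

P* ≈ 48.4, Q* ≈ 754

Setting both brackets to zero gives the nullclines P + 0.254Q = 240 and 1.71P + Q = 837.
Substituting Q = 837 - 1.71P into the first: P(1 - 0.254·1.71) = 240 - 0.254·837.
So P* = 27.4/0.566 = 48.4, and then Q* = 837 - 1.71·48.4 = 754.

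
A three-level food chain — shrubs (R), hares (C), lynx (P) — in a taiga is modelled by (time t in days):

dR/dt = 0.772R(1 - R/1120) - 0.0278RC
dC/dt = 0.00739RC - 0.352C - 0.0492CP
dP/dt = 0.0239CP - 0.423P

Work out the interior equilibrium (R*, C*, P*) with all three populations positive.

From dP/dt = 0: 0.0239C* = 0.423, so C* = 17.7.
From dR/dt = 0: 0.772(1 - R*/1120) = 0.0278·17.7, giving R* = 1120·(1 - 0.637) = 406.
From dC/dt = 0: 0.00739·406 - 0.352 = 0.0492P*, so P* = 2.65/0.0492 = 53.9.

R* ≈ 406, C* ≈ 17.7, P* ≈ 53.9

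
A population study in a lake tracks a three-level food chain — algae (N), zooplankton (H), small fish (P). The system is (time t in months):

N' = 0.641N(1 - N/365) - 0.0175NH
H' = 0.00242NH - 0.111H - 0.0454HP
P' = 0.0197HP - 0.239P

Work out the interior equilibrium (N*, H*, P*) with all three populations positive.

From dP/dt = 0: 0.0197H* = 0.239, so H* = 12.1.
From dN/dt = 0: 0.641(1 - N*/365) = 0.0175·12.1, giving N* = 365·(1 - 0.331) = 244.
From dH/dt = 0: 0.00242·244 - 0.111 = 0.0454P*, so P* = 0.48/0.0454 = 10.6.

N* ≈ 244, H* ≈ 12.1, P* ≈ 10.6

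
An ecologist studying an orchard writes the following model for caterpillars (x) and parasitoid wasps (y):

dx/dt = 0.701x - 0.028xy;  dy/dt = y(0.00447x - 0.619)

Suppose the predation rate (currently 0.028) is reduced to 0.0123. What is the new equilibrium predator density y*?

At the interior fixed point, setting dx/dt = 0 with x > 0 fixes y* = (prey growth rate)/(xy coefficient) — independent of the other coefficients.
With the change, y* = 0.701/0.0123 = 57; it rises from 25.

y* ≈ 57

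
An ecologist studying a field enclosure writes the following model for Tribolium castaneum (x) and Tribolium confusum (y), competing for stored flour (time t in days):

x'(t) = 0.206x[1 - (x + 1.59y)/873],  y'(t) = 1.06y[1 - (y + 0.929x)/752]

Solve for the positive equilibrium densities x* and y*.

x* ≈ 676, y* ≈ 124

Setting both brackets to zero gives the nullclines x + 1.59y = 873 and 0.929x + y = 752.
Substituting y = 752 - 0.929x into the first: x(1 - 1.59·0.929) = 873 - 1.59·752.
So x* = -323/-0.477 = 676, and then y* = 752 - 0.929·676 = 124.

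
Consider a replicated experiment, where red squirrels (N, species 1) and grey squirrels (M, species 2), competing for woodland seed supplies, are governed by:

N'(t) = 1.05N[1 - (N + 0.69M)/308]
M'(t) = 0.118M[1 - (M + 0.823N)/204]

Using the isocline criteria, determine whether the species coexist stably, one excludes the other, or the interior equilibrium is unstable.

species 1 excludes species 2

Compare the nullcline intercepts: K1/α12 = 308/0.69 = 446 > K2 = 204; K2/α21 = 204/0.823 = 248 < K1 = 308.
Since the inequalities point opposite ways, species 1 can invade but species 2 cannot.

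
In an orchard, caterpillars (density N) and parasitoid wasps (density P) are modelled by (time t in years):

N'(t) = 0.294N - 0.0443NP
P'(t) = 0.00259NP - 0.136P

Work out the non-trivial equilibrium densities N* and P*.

Set dP/dt = 0 with P > 0: 0.00259N - 0.136 = 0, so N* = 0.136/0.00259 = 52.5.
Set dN/dt = 0 with N > 0: 0.294 - 0.0443P = 0, so P* = 0.294/0.0443 = 6.64.

N* ≈ 52.5, P* ≈ 6.64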